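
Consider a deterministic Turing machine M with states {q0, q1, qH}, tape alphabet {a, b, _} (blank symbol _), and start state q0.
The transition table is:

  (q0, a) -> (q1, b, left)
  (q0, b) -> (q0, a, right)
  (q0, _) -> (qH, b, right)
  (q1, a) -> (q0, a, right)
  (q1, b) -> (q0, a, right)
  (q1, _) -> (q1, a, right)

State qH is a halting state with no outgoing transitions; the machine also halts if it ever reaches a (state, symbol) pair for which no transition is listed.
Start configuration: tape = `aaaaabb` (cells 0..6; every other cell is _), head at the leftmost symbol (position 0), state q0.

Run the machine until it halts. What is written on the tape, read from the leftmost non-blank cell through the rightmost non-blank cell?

aaaaaaaab

q0 | _[a]aaaabb__   read a → write b, move left, go to q1
q1 | [_]baaaabb__   read _ → write a, move right, go to q1
q1 | a[b]aaaabb__   read b → write a, move right, go to q0
q0 | aa[a]aaabb__   read a → write b, move left, go to q1
q1 | a[a]baaabb__   read a → write a, move right, go to q0
q0 | aa[b]aaabb__   read b → write a, move right, go to q0
q0 | aaa[a]aabb__   read a → write b, move left, go to q1
q1 | aa[a]baabb__   read a → write a, move right, go to q0
q0 | aaa[b]aabb__   read b → write a, move right, go to q0
q0 | aaaa[a]abb__   read a → write b, move left, go to q1
q1 | aaa[a]babb__   read a → write a, move right, go to q0
q0 | aaaa[b]abb__   read b → write a, move right, go to q0
q0 | aaaaa[a]bb__   read a → write b, move left, go to q1
q1 | aaaa[a]bbb__   read a → write a, move right, go to q0
q0 | aaaaa[b]bb__   read b → write a, move right, go to q0
q0 | aaaaaa[b]b__   read b → write a, move right, go to q0
q0 | aaaaaaa[b]__   read b → write a, move right, go to q0
q0 | aaaaaaaa[_]_   read _ → write b, move right, go to qH
qH | aaaaaaaab[_]
The non-blank tape span at halt is aaaaaaaab.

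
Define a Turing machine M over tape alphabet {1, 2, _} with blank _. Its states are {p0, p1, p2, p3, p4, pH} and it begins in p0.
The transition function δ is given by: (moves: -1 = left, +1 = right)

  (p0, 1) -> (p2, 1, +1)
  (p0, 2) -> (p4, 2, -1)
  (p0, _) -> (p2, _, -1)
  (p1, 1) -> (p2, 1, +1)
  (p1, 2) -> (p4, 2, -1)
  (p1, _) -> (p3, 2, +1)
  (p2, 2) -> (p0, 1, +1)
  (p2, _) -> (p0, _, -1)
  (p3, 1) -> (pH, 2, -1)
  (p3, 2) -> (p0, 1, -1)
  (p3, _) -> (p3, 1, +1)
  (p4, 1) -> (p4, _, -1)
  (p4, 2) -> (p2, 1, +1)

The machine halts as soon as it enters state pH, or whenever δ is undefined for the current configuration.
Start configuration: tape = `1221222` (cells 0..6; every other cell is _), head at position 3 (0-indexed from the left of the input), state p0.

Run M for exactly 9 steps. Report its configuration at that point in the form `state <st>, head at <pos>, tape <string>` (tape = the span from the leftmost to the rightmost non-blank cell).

state p0, head at 2, tape 121__22

p0 | 122[1]222   read 1 → write 1, move +1, go to p2
p2 | 1221[2]22   read 2 → write 1, move +1, go to p0
p0 | 12211[2]2   read 2 → write 2, move -1, go to p4
p4 | 1221[1]22   read 1 → write _, move -1, go to p4
p4 | 122[1]_22   read 1 → write _, move -1, go to p4
p4 | 12[2]__22   read 2 → write 1, move +1, go to p2
p2 | 121[_]_22   read _ → write _, move -1, go to p0
p0 | 12[1]__22   read 1 → write 1, move +1, go to p2
p2 | 121[_]_22   read _ → write _, move -1, go to p0
p0 | 12[1]__22
After 9 steps: state p0, head at 2, tape 121__22.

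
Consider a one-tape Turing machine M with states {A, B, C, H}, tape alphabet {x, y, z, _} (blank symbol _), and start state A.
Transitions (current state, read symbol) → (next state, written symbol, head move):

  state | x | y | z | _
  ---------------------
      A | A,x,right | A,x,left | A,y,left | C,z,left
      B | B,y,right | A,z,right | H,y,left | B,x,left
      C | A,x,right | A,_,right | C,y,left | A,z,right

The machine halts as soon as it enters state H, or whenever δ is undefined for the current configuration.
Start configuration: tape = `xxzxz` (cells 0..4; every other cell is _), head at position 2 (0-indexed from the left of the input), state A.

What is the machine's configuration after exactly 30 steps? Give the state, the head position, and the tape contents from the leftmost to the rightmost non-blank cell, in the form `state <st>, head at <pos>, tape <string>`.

state=A head=2 tape=xx[z]xz___   (A,z)→(A,y,left)
state=A head=1 tape=x[x]yxz___   (A,x)→(A,x,right)
state=A head=2 tape=xx[y]xz___   (A,y)→(A,x,left)
state=A head=1 tape=x[x]xxz___   (A,x)→(A,x,right)
state=A head=2 tape=xx[x]xz___   (A,x)→(A,x,right)
state=A head=3 tape=xxx[x]z___   (A,x)→(A,x,right)
state=A head=4 tape=xxxx[z]___   (A,z)→(A,y,left)
state=A head=3 tape=xxx[x]y___   (A,x)→(A,x,right)
state=A head=4 tape=xxxx[y]___   (A,y)→(A,x,left)
state=A head=3 tape=xxx[x]x___   (A,x)→(A,x,right)
state=A head=4 tape=xxxx[x]___   (A,x)→(A,x,right)
state=A head=5 tape=xxxxx[_]__   (A,_)→(C,z,left)
state=C head=4 tape=xxxx[x]z__   (C,x)→(A,x,right)
state=A head=5 tape=xxxxx[z]__   (A,z)→(A,y,left)
state=A head=4 tape=xxxx[x]y__   (A,x)→(A,x,right)
state=A head=5 tape=xxxxx[y]__   (A,y)→(A,x,left)
state=A head=4 tape=xxxx[x]x__   (A,x)→(A,x,right)
state=A head=5 tape=xxxxx[x]__   (A,x)→(A,x,right)
state=A head=6 tape=xxxxxx[_]_   (A,_)→(C,z,left)
state=C head=5 tape=xxxxx[x]z_   (C,x)→(A,x,right)
state=A head=6 tape=xxxxxx[z]_   (A,z)→(A,y,left)
state=A head=5 tape=xxxxx[x]y_   (A,x)→(A,x,right)
state=A head=6 tape=xxxxxx[y]_   (A,y)→(A,x,left)
state=A head=5 tape=xxxxx[x]x_   (A,x)→(A,x,right)
state=A head=6 tape=xxxxxx[x]_   (A,x)→(A,x,right)
state=A head=7 tape=xxxxxxx[_]   (A,_)→(C,z,left)
state=C head=6 tape=xxxxxx[x]z   (C,x)→(A,x,right)
state=A head=7 tape=xxxxxxx[z]   (A,z)→(A,y,left)
state=A head=6 tape=xxxxxx[x]y   (A,x)→(A,x,right)
state=A head=7 tape=xxxxxxx[y]   (A,y)→(A,x,left)
state=A head=6 tape=xxxxxx[x]x
After 30 steps: state A, head at 6, tape xxxxxxxx.

state A, head at 6, tape xxxxxxxx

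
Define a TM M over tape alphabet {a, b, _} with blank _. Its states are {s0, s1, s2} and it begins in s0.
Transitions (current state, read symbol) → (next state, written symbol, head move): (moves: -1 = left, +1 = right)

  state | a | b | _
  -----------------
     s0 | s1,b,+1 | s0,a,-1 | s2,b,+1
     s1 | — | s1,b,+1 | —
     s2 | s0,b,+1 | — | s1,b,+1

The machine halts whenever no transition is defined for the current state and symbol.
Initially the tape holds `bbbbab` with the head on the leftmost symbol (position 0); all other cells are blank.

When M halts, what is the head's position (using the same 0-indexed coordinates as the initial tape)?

1

s0 | __[b]bbbab   read b → write a, move -1, go to s0
s0 | _[_]abbbab   read _ → write b, move +1, go to s2
s2 | _b[a]bbbab   read a → write b, move +1, go to s0
s0 | _bb[b]bbab   read b → write a, move -1, go to s0
s0 | _b[b]abbab   read b → write a, move -1, go to s0
s0 | _[b]aabbab   read b → write a, move -1, go to s0
s0 | [_]aaabbab   read _ → write b, move +1, go to s2
s2 | b[a]aabbab   read a → write b, move +1, go to s0
s0 | bb[a]abbab   read a → write b, move +1, go to s1
s1 | bbb[a]bbab
At halt the head is at cell 1.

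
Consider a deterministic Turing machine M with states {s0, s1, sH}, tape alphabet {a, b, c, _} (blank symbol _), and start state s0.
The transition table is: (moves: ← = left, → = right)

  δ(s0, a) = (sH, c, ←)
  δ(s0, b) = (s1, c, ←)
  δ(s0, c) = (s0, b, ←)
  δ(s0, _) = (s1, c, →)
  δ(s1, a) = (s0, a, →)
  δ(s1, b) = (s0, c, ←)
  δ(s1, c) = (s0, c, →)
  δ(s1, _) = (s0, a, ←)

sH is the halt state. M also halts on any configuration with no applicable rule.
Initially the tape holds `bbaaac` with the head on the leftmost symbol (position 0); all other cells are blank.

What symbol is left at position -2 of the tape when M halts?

s0 | __[b]baaac   read b → write c, move ←, go to s1
s1 | _[_]cbaaac   read _ → write a, move ←, go to s0
s0 | [_]acbaaac   read _ → write c, move →, go to s1
s1 | c[a]cbaaac   read a → write a, move →, go to s0
s0 | ca[c]baaac   read c → write b, move ←, go to s0
s0 | c[a]bbaaac   read a → write c, move ←, go to sH
sH | [c]cbbaaac
Cell -2 holds c when M halts.

c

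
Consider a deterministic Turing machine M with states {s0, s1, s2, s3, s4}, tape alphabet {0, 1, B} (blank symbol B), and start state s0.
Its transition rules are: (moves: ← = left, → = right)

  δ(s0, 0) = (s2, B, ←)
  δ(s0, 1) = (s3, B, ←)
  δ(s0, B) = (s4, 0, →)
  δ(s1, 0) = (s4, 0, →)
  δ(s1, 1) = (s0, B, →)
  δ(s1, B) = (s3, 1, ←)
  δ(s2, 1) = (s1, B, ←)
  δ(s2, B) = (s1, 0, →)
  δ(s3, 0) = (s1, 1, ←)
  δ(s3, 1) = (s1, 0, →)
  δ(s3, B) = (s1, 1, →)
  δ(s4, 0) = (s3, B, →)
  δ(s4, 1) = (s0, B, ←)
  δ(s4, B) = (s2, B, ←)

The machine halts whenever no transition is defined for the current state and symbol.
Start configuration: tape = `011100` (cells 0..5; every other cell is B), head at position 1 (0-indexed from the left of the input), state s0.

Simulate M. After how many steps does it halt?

25

s0 | BBBB0[1]1100   read 1 → write B, move ←, go to s3
s3 | BBBB[0]B1100   read 0 → write 1, move ←, go to s1
s1 | BBB[B]1B1100   read B → write 1, move ←, go to s3
s3 | BB[B]11B1100   read B → write 1, move →, go to s1
s1 | BB1[1]1B1100   read 1 → write B, move →, go to s0
s0 | BB1B[1]B1100   read 1 → write B, move ←, go to s3
s3 | BB1[B]BB1100   read B → write 1, move →, go to s1
s1 | BB11[B]B1100   read B → write 1, move ←, go to s3
s3 | BB1[1]1B1100   read 1 → write 0, move →, go to s1
s1 | BB10[1]B1100   read 1 → write B, move →, go to s0
s0 | BB10B[B]1100   read B → write 0, move →, go to s4
s4 | BB10B0[1]100   read 1 → write B, move ←, go to s0
s0 | BB10B[0]B100   read 0 → write B, move ←, go to s2
s2 | BB10[B]BB100   read B → write 0, move →, go to s1
s1 | BB100[B]B100   read B → write 1, move ←, go to s3
s3 | BB10[0]1B100   read 0 → write 1, move ←, go to s1
s1 | BB1[0]11B100   read 0 → write 0, move →, go to s4
s4 | BB10[1]1B100   read 1 → write B, move ←, go to s0
s0 | BB1[0]B1B100   read 0 → write B, move ←, go to s2
s2 | BB[1]BB1B100   read 1 → write B, move ←, go to s1
s1 | B[B]BBB1B100   read B → write 1, move ←, go to s3
s3 | [B]1BBB1B100   read B → write 1, move →, go to s1
s1 | 1[1]BBB1B100   read 1 → write B, move →, go to s0
s0 | 1B[B]BB1B100   read B → write 0, move →, go to s4
s4 | 1B0[B]B1B100   read B → write B, move ←, go to s2
s2 | 1B[0]BB1B100
M halts after 25 transitions.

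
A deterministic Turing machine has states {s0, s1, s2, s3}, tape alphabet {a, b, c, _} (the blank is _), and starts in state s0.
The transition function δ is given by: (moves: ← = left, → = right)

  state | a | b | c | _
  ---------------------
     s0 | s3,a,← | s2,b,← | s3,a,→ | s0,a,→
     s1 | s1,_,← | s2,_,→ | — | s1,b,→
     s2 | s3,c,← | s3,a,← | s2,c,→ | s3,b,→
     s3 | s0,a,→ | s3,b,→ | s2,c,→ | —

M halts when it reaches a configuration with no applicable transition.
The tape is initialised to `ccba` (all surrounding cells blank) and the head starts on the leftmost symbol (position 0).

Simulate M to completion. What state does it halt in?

s3

state=s0 head=0 tape=[c]cba__   (s0,c)→(s3,a,→)
state=s3 head=1 tape=a[c]ba__   (s3,c)→(s2,c,→)
state=s2 head=2 tape=ac[b]a__   (s2,b)→(s3,a,←)
state=s3 head=1 tape=a[c]aa__   (s3,c)→(s2,c,→)
state=s2 head=2 tape=ac[a]a__   (s2,a)→(s3,c,←)
state=s3 head=1 tape=a[c]ca__   (s3,c)→(s2,c,→)
state=s2 head=2 tape=ac[c]a__   (s2,c)→(s2,c,→)
state=s2 head=3 tape=acc[a]__   (s2,a)→(s3,c,←)
state=s3 head=2 tape=ac[c]c__   (s3,c)→(s2,c,→)
state=s2 head=3 tape=acc[c]__   (s2,c)→(s2,c,→)
state=s2 head=4 tape=accc[_]_   (s2,_)→(s3,b,→)
state=s3 head=5 tape=acccb[_]
No transition is defined for (s3, _); M halts in state s3.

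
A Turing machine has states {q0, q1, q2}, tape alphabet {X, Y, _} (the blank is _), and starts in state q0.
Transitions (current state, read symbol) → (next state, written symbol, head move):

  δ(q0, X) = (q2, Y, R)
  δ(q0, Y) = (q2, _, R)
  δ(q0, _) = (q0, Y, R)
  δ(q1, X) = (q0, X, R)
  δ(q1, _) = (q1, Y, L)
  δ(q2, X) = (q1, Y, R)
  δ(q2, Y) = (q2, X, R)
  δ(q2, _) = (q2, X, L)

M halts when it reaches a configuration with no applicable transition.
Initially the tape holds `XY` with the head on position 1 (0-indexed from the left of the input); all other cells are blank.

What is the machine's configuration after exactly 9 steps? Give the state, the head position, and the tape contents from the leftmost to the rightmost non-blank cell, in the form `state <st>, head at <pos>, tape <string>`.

state=q0 head=1 tape=X[Y]___   (q0,Y)→(q2,_,R)
state=q2 head=2 tape=X_[_]__   (q2,_)→(q2,X,L)
state=q2 head=1 tape=X[_]X__   (q2,_)→(q2,X,L)
state=q2 head=0 tape=[X]XX__   (q2,X)→(q1,Y,R)
state=q1 head=1 tape=Y[X]X__   (q1,X)→(q0,X,R)
state=q0 head=2 tape=YX[X]__   (q0,X)→(q2,Y,R)
state=q2 head=3 tape=YXY[_]_   (q2,_)→(q2,X,L)
state=q2 head=2 tape=YX[Y]X_   (q2,Y)→(q2,X,R)
state=q2 head=3 tape=YXX[X]_   (q2,X)→(q1,Y,R)
state=q1 head=4 tape=YXXY[_]
After 9 steps: state q1, head at 4, tape YXXY.

state q1, head at 4, tape YXXY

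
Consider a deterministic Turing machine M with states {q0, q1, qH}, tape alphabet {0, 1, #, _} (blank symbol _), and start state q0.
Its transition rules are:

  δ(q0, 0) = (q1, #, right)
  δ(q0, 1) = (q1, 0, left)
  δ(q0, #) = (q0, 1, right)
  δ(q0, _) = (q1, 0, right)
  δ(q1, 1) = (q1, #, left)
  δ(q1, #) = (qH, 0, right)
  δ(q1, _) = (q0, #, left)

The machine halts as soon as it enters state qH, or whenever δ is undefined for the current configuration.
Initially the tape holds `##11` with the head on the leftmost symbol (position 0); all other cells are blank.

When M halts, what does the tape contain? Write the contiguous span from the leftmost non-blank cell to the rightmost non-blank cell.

q0 | __[#]#11   read # → write 1, move right, go to q0
q0 | __1[#]11   read # → write 1, move right, go to q0
q0 | __11[1]1   read 1 → write 0, move left, go to q1
q1 | __1[1]01   read 1 → write #, move left, go to q1
q1 | __[1]#01   read 1 → write #, move left, go to q1
q1 | _[_]##01   read _ → write #, move left, go to q0
q0 | [_]###01   read _ → write 0, move right, go to q1
q1 | 0[#]##01   read # → write 0, move right, go to qH
qH | 00[#]#01
The non-blank tape span at halt is 00##01.

00##01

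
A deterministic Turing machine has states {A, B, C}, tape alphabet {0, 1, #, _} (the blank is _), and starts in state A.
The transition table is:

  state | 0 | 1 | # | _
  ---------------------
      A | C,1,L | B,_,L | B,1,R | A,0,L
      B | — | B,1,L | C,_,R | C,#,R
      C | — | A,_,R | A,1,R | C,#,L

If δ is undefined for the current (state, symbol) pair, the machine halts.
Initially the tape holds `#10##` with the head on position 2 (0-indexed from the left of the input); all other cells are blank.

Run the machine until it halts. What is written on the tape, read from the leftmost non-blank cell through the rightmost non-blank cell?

state=A head=2 tape=#1[0]##_   (A,0)→(C,1,L)
state=C head=1 tape=#[1]1##_   (C,1)→(A,_,R)
state=A head=2 tape=#_[1]##_   (A,1)→(B,_,L)
state=B head=1 tape=#[_]_##_   (B,_)→(C,#,R)
state=C head=2 tape=##[_]##_   (C,_)→(C,#,L)
state=C head=1 tape=#[#]###_   (C,#)→(A,1,R)
state=A head=2 tape=#1[#]##_   (A,#)→(B,1,R)
state=B head=3 tape=#11[#]#_   (B,#)→(C,_,R)
state=C head=4 tape=#11_[#]_   (C,#)→(A,1,R)
state=A head=5 tape=#11_1[_]   (A,_)→(A,0,L)
state=A head=4 tape=#11_[1]0   (A,1)→(B,_,L)
state=B head=3 tape=#11[_]_0   (B,_)→(C,#,R)
state=C head=4 tape=#11#[_]0   (C,_)→(C,#,L)
state=C head=3 tape=#11[#]#0   (C,#)→(A,1,R)
state=A head=4 tape=#111[#]0   (A,#)→(B,1,R)
state=B head=5 tape=#1111[0]
The non-blank tape span at halt is #11110.

#11110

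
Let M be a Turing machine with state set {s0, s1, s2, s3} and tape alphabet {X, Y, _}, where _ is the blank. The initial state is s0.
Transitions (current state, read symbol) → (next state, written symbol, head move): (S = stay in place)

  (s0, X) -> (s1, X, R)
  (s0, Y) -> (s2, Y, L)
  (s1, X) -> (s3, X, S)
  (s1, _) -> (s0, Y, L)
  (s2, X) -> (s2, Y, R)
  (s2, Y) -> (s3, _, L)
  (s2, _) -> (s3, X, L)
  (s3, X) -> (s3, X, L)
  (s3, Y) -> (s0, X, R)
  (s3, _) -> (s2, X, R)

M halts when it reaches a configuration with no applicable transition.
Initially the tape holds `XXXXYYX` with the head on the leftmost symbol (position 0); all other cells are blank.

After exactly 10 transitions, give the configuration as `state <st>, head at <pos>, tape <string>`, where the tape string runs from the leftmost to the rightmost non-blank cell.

state s3, head at 3, tape XYYYY_YX

state=s0 head=0 tape=_[X]XXXYYX   (s0,X)→(s1,X,R)
state=s1 head=1 tape=_X[X]XXYYX   (s1,X)→(s3,X,S)
state=s3 head=1 tape=_X[X]XXYYX   (s3,X)→(s3,X,L)
state=s3 head=0 tape=_[X]XXXYYX   (s3,X)→(s3,X,L)
state=s3 head=-1 tape=[_]XXXXYYX   (s3,_)→(s2,X,R)
state=s2 head=0 tape=X[X]XXXYYX   (s2,X)→(s2,Y,R)
state=s2 head=1 tape=XY[X]XXYYX   (s2,X)→(s2,Y,R)
state=s2 head=2 tape=XYY[X]XYYX   (s2,X)→(s2,Y,R)
state=s2 head=3 tape=XYYY[X]YYX   (s2,X)→(s2,Y,R)
state=s2 head=4 tape=XYYYY[Y]YX   (s2,Y)→(s3,_,L)
state=s3 head=3 tape=XYYY[Y]_YX
After 10 steps: state s3, head at 3, tape XYYYY_YX.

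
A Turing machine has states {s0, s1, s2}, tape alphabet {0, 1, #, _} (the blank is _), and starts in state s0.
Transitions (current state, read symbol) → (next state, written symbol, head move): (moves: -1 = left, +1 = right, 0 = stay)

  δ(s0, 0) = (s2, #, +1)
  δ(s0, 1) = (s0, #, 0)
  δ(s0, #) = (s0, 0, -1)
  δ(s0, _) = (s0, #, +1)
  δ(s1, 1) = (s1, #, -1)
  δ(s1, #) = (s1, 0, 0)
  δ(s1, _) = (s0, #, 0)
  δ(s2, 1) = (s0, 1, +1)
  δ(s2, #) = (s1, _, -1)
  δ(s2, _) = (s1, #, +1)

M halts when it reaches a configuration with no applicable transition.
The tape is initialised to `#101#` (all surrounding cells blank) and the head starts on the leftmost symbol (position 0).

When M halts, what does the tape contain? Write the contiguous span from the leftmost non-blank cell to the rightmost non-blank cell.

##00000

state=s0 head=0 tape=__[#]101#   (s0,#)→(s0,0,-1)
state=s0 head=-1 tape=_[_]0101#   (s0,_)→(s0,#,+1)
state=s0 head=0 tape=_#[0]101#   (s0,0)→(s2,#,+1)
state=s2 head=1 tape=_##[1]01#   (s2,1)→(s0,1,+1)
state=s0 head=2 tape=_##1[0]1#   (s0,0)→(s2,#,+1)
state=s2 head=3 tape=_##1#[1]#   (s2,1)→(s0,1,+1)
state=s0 head=4 tape=_##1#1[#]   (s0,#)→(s0,0,-1)
state=s0 head=3 tape=_##1#[1]0   (s0,1)→(s0,#,0)
state=s0 head=3 tape=_##1#[#]0   (s0,#)→(s0,0,-1)
state=s0 head=2 tape=_##1[#]00   (s0,#)→(s0,0,-1)
state=s0 head=1 tape=_##[1]000   (s0,1)→(s0,#,0)
state=s0 head=1 tape=_##[#]000   (s0,#)→(s0,0,-1)
state=s0 head=0 tape=_#[#]0000   (s0,#)→(s0,0,-1)
state=s0 head=-1 tape=_[#]00000   (s0,#)→(s0,0,-1)
state=s0 head=-2 tape=[_]000000   (s0,_)→(s0,#,+1)
state=s0 head=-1 tape=#[0]00000   (s0,0)→(s2,#,+1)
state=s2 head=0 tape=##[0]0000
The non-blank tape span at halt is ##00000.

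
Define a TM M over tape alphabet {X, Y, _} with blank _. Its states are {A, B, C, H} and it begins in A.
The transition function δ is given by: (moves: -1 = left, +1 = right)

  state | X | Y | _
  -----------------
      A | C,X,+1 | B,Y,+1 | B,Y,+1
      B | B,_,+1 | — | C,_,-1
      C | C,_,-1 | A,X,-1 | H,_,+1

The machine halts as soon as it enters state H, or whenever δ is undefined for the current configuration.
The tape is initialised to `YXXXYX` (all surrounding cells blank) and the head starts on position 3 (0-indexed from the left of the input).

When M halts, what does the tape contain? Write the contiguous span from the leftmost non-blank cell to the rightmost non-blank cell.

state=A head=3 tape=_YXX[X]YX   (A,X)→(C,X,+1)
state=C head=4 tape=_YXXX[Y]X   (C,Y)→(A,X,-1)
state=A head=3 tape=_YXX[X]XX   (A,X)→(C,X,+1)
state=C head=4 tape=_YXXX[X]X   (C,X)→(C,_,-1)
state=C head=3 tape=_YXX[X]_X   (C,X)→(C,_,-1)
state=C head=2 tape=_YX[X]__X   (C,X)→(C,_,-1)
state=C head=1 tape=_Y[X]___X   (C,X)→(C,_,-1)
state=C head=0 tape=_[Y]____X   (C,Y)→(A,X,-1)
state=A head=-1 tape=[_]X____X   (A,_)→(B,Y,+1)
state=B head=0 tape=Y[X]____X   (B,X)→(B,_,+1)
state=B head=1 tape=Y_[_]___X   (B,_)→(C,_,-1)
state=C head=0 tape=Y[_]____X   (C,_)→(H,_,+1)
state=H head=1 tape=Y_[_]___X
The non-blank tape span at halt is Y_____X.

Y_____X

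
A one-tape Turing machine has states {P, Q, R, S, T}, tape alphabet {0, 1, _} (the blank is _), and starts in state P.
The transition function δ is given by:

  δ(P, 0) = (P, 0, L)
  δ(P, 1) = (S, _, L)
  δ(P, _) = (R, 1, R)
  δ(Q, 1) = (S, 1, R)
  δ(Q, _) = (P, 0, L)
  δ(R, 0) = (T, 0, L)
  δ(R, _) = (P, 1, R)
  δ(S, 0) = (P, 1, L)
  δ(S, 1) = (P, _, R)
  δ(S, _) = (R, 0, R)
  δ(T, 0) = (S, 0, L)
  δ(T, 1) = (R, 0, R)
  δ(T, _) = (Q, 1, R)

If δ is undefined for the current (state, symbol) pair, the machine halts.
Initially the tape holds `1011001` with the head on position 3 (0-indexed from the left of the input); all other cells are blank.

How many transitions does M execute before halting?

P | __101[1]001   read 1 → write _, move L, go to S
S | __10[1]_001   read 1 → write _, move R, go to P
P | __10_[_]001   read _ → write 1, move R, go to R
R | __10_1[0]01   read 0 → write 0, move L, go to T
T | __10_[1]001   read 1 → write 0, move R, go to R
R | __10_0[0]01   read 0 → write 0, move L, go to T
T | __10_[0]001   read 0 → write 0, move L, go to S
S | __10[_]0001   read _ → write 0, move R, go to R
R | __100[0]001   read 0 → write 0, move L, go to T
T | __10[0]0001   read 0 → write 0, move L, go to S
S | __1[0]00001   read 0 → write 1, move L, go to P
P | __[1]100001   read 1 → write _, move L, go to S
S | _[_]_100001   read _ → write 0, move R, go to R
R | _0[_]100001   read _ → write 1, move R, go to P
P | _01[1]00001   read 1 → write _, move L, go to S
S | _0[1]_00001   read 1 → write _, move R, go to P
P | _0_[_]00001   read _ → write 1, move R, go to R
R | _0_1[0]0001   read 0 → write 0, move L, go to T
T | _0_[1]00001   read 1 → write 0, move R, go to R
R | _0_0[0]0001   read 0 → write 0, move L, go to T
T | _0_[0]00001   read 0 → write 0, move L, go to S
S | _0[_]000001   read _ → write 0, move R, go to R
R | _00[0]00001   read 0 → write 0, move L, go to T
T | _0[0]000001   read 0 → write 0, move L, go to S
S | _[0]0000001   read 0 → write 1, move L, go to P
P | [_]10000001   read _ → write 1, move R, go to R
R | 1[1]0000001
M halts after 26 transitions.

26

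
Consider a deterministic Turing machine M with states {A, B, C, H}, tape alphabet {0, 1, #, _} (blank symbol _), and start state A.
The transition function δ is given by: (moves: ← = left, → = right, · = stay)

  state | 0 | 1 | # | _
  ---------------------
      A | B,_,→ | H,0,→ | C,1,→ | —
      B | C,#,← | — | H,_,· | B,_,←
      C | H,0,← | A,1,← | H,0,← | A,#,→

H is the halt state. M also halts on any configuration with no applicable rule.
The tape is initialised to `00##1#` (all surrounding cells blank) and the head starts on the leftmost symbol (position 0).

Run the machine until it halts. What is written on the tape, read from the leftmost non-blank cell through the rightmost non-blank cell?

state=A head=0 tape=[0]0##1#   (A,0)→(B,_,→)
state=B head=1 tape=_[0]##1#   (B,0)→(C,#,←)
state=C head=0 tape=[_]###1#   (C,_)→(A,#,→)
state=A head=1 tape=#[#]##1#   (A,#)→(C,1,→)
state=C head=2 tape=#1[#]#1#   (C,#)→(H,0,←)
state=H head=1 tape=#[1]0#1#
The non-blank tape span at halt is #10#1#.

#10#1#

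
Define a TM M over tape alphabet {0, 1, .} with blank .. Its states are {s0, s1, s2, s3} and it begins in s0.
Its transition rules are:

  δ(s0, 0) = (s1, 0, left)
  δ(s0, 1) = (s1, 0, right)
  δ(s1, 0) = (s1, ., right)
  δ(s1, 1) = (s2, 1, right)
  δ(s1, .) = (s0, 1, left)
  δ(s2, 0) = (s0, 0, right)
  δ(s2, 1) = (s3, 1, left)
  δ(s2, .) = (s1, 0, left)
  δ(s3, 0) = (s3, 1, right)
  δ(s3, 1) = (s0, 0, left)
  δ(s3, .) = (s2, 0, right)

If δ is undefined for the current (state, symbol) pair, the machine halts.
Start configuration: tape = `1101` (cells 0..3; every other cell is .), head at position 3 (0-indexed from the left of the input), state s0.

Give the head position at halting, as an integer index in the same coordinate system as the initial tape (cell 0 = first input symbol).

s0 | 110[1]...   read 1 → write 0, move right, go to s1
s1 | 1100[.]..   read . → write 1, move left, go to s0
s0 | 110[0]1..   read 0 → write 0, move left, go to s1
s1 | 11[0]01..   read 0 → write ., move right, go to s1
s1 | 11.[0]1..   read 0 → write ., move right, go to s1
s1 | 11..[1]..   read 1 → write 1, move right, go to s2
s2 | 11..1[.].   read . → write 0, move left, go to s1
s1 | 11..[1]0.   read 1 → write 1, move right, go to s2
s2 | 11..1[0].   read 0 → write 0, move right, go to s0
s0 | 11..10[.]
At halt the head is at cell 6.

6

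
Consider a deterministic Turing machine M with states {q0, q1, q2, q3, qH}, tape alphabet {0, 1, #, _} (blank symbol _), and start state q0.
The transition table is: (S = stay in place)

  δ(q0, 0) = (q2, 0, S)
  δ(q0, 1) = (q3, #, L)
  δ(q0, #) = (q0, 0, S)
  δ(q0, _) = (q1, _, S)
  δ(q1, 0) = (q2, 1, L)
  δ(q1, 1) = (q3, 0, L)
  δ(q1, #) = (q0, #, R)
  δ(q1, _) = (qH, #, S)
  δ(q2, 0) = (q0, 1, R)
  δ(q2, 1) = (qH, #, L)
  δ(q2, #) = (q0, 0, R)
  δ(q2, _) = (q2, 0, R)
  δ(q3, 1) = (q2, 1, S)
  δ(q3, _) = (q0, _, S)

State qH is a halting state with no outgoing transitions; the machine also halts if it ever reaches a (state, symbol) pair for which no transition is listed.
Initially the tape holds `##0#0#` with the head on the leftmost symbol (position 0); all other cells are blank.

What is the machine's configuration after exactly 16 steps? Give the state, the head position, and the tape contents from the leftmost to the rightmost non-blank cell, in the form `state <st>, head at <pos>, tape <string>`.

state q0, head at 6, tape 111111

q0 | [#]#0#0#_   read # → write 0, move S, go to q0
q0 | [0]#0#0#_   read 0 → write 0, move S, go to q2
q2 | [0]#0#0#_   read 0 → write 1, move R, go to q0
q0 | 1[#]0#0#_   read # → write 0, move S, go to q0
q0 | 1[0]0#0#_   read 0 → write 0, move S, go to q2
q2 | 1[0]0#0#_   read 0 → write 1, move R, go to q0
q0 | 11[0]#0#_   read 0 → write 0, move S, go to q2
q2 | 11[0]#0#_   read 0 → write 1, move R, go to q0
q0 | 111[#]0#_   read # → write 0, move S, go to q0
q0 | 111[0]0#_   read 0 → write 0, move S, go to q2
q2 | 111[0]0#_   read 0 → write 1, move R, go to q0
q0 | 1111[0]#_   read 0 → write 0, move S, go to q2
q2 | 1111[0]#_   read 0 → write 1, move R, go to q0
q0 | 11111[#]_   read # → write 0, move S, go to q0
q0 | 11111[0]_   read 0 → write 0, move S, go to q2
q2 | 11111[0]_   read 0 → write 1, move R, go to q0
q0 | 111111[_]
After 16 steps: state q0, head at 6, tape 111111.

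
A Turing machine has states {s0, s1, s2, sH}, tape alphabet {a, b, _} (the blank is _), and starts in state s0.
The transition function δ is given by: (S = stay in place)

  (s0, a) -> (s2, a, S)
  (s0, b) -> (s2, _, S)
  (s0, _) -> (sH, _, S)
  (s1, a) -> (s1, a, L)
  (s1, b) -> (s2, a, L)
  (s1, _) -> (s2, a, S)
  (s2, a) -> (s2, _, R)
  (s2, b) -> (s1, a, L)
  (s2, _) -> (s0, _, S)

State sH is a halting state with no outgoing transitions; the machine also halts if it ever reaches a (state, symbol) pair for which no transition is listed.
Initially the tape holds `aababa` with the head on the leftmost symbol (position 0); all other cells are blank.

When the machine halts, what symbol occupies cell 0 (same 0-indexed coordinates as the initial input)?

s0 | [a]ababa_   read a → write a, move S, go to s2
s2 | [a]ababa_   read a → write _, move R, go to s2
s2 | _[a]baba_   read a → write _, move R, go to s2
s2 | __[b]aba_   read b → write a, move L, go to s1
s1 | _[_]aaba_   read _ → write a, move S, go to s2
s2 | _[a]aaba_   read a → write _, move R, go to s2
s2 | __[a]aba_   read a → write _, move R, go to s2
s2 | ___[a]ba_   read a → write _, move R, go to s2
s2 | ____[b]a_   read b → write a, move L, go to s1
s1 | ___[_]aa_   read _ → write a, move S, go to s2
s2 | ___[a]aa_   read a → write _, move R, go to s2
s2 | ____[a]a_   read a → write _, move R, go to s2
s2 | _____[a]_   read a → write _, move R, go to s2
s2 | ______[_]   read _ → write _, move S, go to s0
s0 | ______[_]   read _ → write _, move S, go to sH
sH | ______[_]
Cell 0 holds _ when M halts.

_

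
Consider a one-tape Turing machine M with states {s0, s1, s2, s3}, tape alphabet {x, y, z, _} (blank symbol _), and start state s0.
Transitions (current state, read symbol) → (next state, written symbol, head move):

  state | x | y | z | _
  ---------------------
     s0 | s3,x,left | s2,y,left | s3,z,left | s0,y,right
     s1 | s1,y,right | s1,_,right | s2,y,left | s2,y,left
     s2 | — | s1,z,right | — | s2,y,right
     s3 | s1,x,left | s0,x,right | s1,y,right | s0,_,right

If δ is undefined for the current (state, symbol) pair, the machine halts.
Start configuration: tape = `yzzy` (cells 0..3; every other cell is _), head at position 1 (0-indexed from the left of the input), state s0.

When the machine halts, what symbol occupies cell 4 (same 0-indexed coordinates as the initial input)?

z

state=s0 head=1 tape=__y[z]zy__   (s0,z)→(s3,z,left)
state=s3 head=0 tape=__[y]zzy__   (s3,y)→(s0,x,right)
state=s0 head=1 tape=__x[z]zy__   (s0,z)→(s3,z,left)
state=s3 head=0 tape=__[x]zzy__   (s3,x)→(s1,x,left)
state=s1 head=-1 tape=_[_]xzzy__   (s1,_)→(s2,y,left)
state=s2 head=-2 tape=[_]yxzzy__   (s2,_)→(s2,y,right)
state=s2 head=-1 tape=y[y]xzzy__   (s2,y)→(s1,z,right)
state=s1 head=0 tape=yz[x]zzy__   (s1,x)→(s1,y,right)
state=s1 head=1 tape=yzy[z]zy__   (s1,z)→(s2,y,left)
state=s2 head=0 tape=yz[y]yzy__   (s2,y)→(s1,z,right)
state=s1 head=1 tape=yzz[y]zy__   (s1,y)→(s1,_,right)
state=s1 head=2 tape=yzz_[z]y__   (s1,z)→(s2,y,left)
state=s2 head=1 tape=yzz[_]yy__   (s2,_)→(s2,y,right)
state=s2 head=2 tape=yzzy[y]y__   (s2,y)→(s1,z,right)
state=s1 head=3 tape=yzzyz[y]__   (s1,y)→(s1,_,right)
state=s1 head=4 tape=yzzyz_[_]_   (s1,_)→(s2,y,left)
state=s2 head=3 tape=yzzyz[_]y_   (s2,_)→(s2,y,right)
state=s2 head=4 tape=yzzyzy[y]_   (s2,y)→(s1,z,right)
state=s1 head=5 tape=yzzyzyz[_]   (s1,_)→(s2,y,left)
state=s2 head=4 tape=yzzyzy[z]y
Cell 4 holds z when M halts.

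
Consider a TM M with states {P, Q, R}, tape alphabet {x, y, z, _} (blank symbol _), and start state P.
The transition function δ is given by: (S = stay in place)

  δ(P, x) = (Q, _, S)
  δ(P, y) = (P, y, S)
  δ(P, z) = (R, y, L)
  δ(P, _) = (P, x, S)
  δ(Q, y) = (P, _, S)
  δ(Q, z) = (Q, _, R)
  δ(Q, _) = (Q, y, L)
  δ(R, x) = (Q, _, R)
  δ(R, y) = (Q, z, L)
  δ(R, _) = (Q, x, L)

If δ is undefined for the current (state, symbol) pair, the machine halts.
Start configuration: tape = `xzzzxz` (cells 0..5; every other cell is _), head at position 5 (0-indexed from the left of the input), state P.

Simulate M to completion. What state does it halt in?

P | xzzzx[z]   read z → write y, move L, go to R
R | xzzz[x]y   read x → write _, move R, go to Q
Q | xzzz_[y]   read y → write _, move S, go to P
P | xzzz_[_]   read _ → write x, move S, go to P
P | xzzz_[x]   read x → write _, move S, go to Q
Q | xzzz_[_]   read _ → write y, move L, go to Q
Q | xzzz[_]y   read _ → write y, move L, go to Q
Q | xzz[z]yy   read z → write _, move R, go to Q
Q | xzz_[y]y   read y → write _, move S, go to P
P | xzz_[_]y   read _ → write x, move S, go to P
P | xzz_[x]y   read x → write _, move S, go to Q
Q | xzz_[_]y   read _ → write y, move L, go to Q
Q | xzz[_]yy   read _ → write y, move L, go to Q
Q | xz[z]yyy   read z → write _, move R, go to Q
Q | xz_[y]yy   read y → write _, move S, go to P
P | xz_[_]yy   read _ → write x, move S, go to P
P | xz_[x]yy   read x → write _, move S, go to Q
Q | xz_[_]yy   read _ → write y, move L, go to Q
Q | xz[_]yyy   read _ → write y, move L, go to Q
Q | x[z]yyyy   read z → write _, move R, go to Q
Q | x_[y]yyy   read y → write _, move S, go to P
P | x_[_]yyy   read _ → write x, move S, go to P
P | x_[x]yyy   read x → write _, move S, go to Q
Q | x_[_]yyy   read _ → write y, move L, go to Q
Q | x[_]yyyy   read _ → write y, move L, go to Q
Q | [x]yyyyy
No transition is defined for (Q, x); M halts in state Q.

Q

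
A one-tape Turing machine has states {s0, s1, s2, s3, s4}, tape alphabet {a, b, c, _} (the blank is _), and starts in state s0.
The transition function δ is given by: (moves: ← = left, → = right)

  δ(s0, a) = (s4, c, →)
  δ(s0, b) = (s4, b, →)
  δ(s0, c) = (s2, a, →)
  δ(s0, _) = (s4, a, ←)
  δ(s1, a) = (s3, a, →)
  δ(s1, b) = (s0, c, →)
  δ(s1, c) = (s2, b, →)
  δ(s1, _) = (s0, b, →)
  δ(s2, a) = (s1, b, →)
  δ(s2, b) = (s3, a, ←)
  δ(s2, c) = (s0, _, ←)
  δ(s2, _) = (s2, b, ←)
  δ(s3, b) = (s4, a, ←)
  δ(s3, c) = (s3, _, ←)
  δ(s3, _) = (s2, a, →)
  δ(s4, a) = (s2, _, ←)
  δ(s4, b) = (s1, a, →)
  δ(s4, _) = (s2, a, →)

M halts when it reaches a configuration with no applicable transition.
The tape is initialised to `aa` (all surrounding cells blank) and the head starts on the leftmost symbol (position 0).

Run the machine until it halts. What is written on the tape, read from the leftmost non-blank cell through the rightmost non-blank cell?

abaabca

s0 | __[a]a___   read a → write c, move →, go to s4
s4 | __c[a]___   read a → write _, move ←, go to s2
s2 | __[c]____   read c → write _, move ←, go to s0
s0 | _[_]_____   read _ → write a, move ←, go to s4
s4 | [_]a_____   read _ → write a, move →, go to s2
s2 | a[a]_____   read a → write b, move →, go to s1
s1 | ab[_]____   read _ → write b, move →, go to s0
s0 | abb[_]___   read _ → write a, move ←, go to s4
s4 | ab[b]a___   read b → write a, move →, go to s1
s1 | aba[a]___   read a → write a, move →, go to s3
s3 | abaa[_]__   read _ → write a, move →, go to s2
s2 | abaaa[_]_   read _ → write b, move ←, go to s2
s2 | abaa[a]b_   read a → write b, move →, go to s1
s1 | abaab[b]_   read b → write c, move →, go to s0
s0 | abaabc[_]   read _ → write a, move ←, go to s4
s4 | abaab[c]a
The non-blank tape span at halt is abaabca.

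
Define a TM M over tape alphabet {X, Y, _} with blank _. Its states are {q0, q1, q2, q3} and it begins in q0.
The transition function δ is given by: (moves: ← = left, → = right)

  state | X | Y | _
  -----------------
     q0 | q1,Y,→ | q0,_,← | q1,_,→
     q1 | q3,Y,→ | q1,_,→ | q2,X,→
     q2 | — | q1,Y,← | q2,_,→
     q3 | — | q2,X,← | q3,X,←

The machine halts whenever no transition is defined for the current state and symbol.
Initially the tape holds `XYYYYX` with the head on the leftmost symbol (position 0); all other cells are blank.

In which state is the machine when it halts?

state=q0 head=0 tape=[X]YYYYX_   (q0,X)→(q1,Y,→)
state=q1 head=1 tape=Y[Y]YYYX_   (q1,Y)→(q1,_,→)
state=q1 head=2 tape=Y_[Y]YYX_   (q1,Y)→(q1,_,→)
state=q1 head=3 tape=Y__[Y]YX_   (q1,Y)→(q1,_,→)
state=q1 head=4 tape=Y___[Y]X_   (q1,Y)→(q1,_,→)
state=q1 head=5 tape=Y____[X]_   (q1,X)→(q3,Y,→)
state=q3 head=6 tape=Y____Y[_]   (q3,_)→(q3,X,←)
state=q3 head=5 tape=Y____[Y]X   (q3,Y)→(q2,X,←)
state=q2 head=4 tape=Y___[_]XX   (q2,_)→(q2,_,→)
state=q2 head=5 tape=Y____[X]X
No transition is defined for (q2, X); M halts in state q2.

q2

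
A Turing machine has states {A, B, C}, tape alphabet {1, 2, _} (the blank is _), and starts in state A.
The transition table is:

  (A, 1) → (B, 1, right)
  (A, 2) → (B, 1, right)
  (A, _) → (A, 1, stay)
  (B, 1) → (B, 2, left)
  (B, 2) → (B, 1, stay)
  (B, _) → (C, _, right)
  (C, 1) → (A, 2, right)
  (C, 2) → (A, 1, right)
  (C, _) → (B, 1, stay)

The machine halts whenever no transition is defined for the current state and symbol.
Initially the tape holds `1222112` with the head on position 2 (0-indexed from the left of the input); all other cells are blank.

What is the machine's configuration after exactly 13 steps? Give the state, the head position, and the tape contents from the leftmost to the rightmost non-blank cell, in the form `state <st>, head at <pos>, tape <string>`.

state=A head=2 tape=_12[2]2112   (A,2)→(B,1,right)
state=B head=3 tape=_121[2]112   (B,2)→(B,1,stay)
state=B head=3 tape=_121[1]112   (B,1)→(B,2,left)
state=B head=2 tape=_12[1]2112   (B,1)→(B,2,left)
state=B head=1 tape=_1[2]22112   (B,2)→(B,1,stay)
state=B head=1 tape=_1[1]22112   (B,1)→(B,2,left)
state=B head=0 tape=_[1]222112   (B,1)→(B,2,left)
state=B head=-1 tape=[_]2222112   (B,_)→(C,_,right)
state=C head=0 tape=_[2]222112   (C,2)→(A,1,right)
state=A head=1 tape=_1[2]22112   (A,2)→(B,1,right)
state=B head=2 tape=_11[2]2112   (B,2)→(B,1,stay)
state=B head=2 tape=_11[1]2112   (B,1)→(B,2,left)
state=B head=1 tape=_1[1]22112   (B,1)→(B,2,left)
state=B head=0 tape=_[1]222112
After 13 steps: state B, head at 0, tape 1222112.

state B, head at 0, tape 1222112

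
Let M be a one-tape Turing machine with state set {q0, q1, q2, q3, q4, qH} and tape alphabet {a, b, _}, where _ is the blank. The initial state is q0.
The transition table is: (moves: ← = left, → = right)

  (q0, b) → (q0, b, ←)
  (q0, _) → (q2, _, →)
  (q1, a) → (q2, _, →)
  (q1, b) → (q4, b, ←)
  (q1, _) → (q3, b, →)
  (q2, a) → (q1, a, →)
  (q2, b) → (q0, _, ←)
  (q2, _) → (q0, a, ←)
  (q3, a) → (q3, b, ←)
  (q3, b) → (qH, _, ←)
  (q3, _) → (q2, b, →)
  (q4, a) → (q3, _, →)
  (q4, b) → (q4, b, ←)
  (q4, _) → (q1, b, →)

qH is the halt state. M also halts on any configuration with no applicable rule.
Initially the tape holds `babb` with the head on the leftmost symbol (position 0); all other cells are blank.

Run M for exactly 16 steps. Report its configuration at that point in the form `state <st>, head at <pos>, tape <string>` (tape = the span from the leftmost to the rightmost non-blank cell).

state qH, head at 2, tape a

q0 | _[b]abb   read b → write b, move ←, go to q0
q0 | [_]babb   read _ → write _, move →, go to q2
q2 | _[b]abb   read b → write _, move ←, go to q0
q0 | [_]_abb   read _ → write _, move →, go to q2
q2 | _[_]abb   read _ → write a, move ←, go to q0
q0 | [_]aabb   read _ → write _, move →, go to q2
q2 | _[a]abb   read a → write a, move →, go to q1
q1 | _a[a]bb   read a → write _, move →, go to q2
q2 | _a_[b]b   read b → write _, move ←, go to q0
q0 | _a[_]_b   read _ → write _, move →, go to q2
q2 | _a_[_]b   read _ → write a, move ←, go to q0
q0 | _a[_]ab   read _ → write _, move →, go to q2
q2 | _a_[a]b   read a → write a, move →, go to q1
q1 | _a_a[b]   read b → write b, move ←, go to q4
q4 | _a_[a]b   read a → write _, move →, go to q3
q3 | _a__[b]   read b → write _, move ←, go to qH
qH | _a_[_]_
After 16 steps: state qH, head at 2, tape a.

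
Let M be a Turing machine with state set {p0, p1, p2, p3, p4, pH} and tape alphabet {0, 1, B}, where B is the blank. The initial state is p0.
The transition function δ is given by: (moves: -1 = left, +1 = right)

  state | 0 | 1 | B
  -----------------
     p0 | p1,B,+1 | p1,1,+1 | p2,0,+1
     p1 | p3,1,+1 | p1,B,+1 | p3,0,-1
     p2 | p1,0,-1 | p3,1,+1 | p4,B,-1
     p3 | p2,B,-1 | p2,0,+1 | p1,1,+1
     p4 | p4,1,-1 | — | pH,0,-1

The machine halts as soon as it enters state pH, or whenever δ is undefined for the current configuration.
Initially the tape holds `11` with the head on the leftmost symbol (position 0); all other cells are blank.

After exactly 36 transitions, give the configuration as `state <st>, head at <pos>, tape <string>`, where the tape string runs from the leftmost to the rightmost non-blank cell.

state p2, head at 8, tape 111111100

state=p0 head=0 tape=[1]1BBBBBBB   (p0,1)→(p1,1,+1)
state=p1 head=1 tape=1[1]BBBBBBB   (p1,1)→(p1,B,+1)
state=p1 head=2 tape=1B[B]BBBBBB   (p1,B)→(p3,0,-1)
state=p3 head=1 tape=1[B]0BBBBBB   (p3,B)→(p1,1,+1)
state=p1 head=2 tape=11[0]BBBBBB   (p1,0)→(p3,1,+1)
state=p3 head=3 tape=111[B]BBBBB   (p3,B)→(p1,1,+1)
state=p1 head=4 tape=1111[B]BBBB   (p1,B)→(p3,0,-1)
state=p3 head=3 tape=111[1]0BBBB   (p3,1)→(p2,0,+1)
state=p2 head=4 tape=1110[0]BBBB   (p2,0)→(p1,0,-1)
state=p1 head=3 tape=111[0]0BBBB   (p1,0)→(p3,1,+1)
state=p3 head=4 tape=1111[0]BBBB   (p3,0)→(p2,B,-1)
state=p2 head=3 tape=111[1]BBBBB   (p2,1)→(p3,1,+1)
state=p3 head=4 tape=1111[B]BBBB   (p3,B)→(p1,1,+1)
state=p1 head=5 tape=11111[B]BBB   (p1,B)→(p3,0,-1)
state=p3 head=4 tape=1111[1]0BBB   (p3,1)→(p2,0,+1)
state=p2 head=5 tape=11110[0]BBB   (p2,0)→(p1,0,-1)
state=p1 head=4 tape=1111[0]0BBB   (p1,0)→(p3,1,+1)
state=p3 head=5 tape=11111[0]BBB   (p3,0)→(p2,B,-1)
state=p2 head=4 tape=1111[1]BBBB   (p2,1)→(p3,1,+1)
state=p3 head=5 tape=11111[B]BBB   (p3,B)→(p1,1,+1)
state=p1 head=6 tape=111111[B]BB   (p1,B)→(p3,0,-1)
state=p3 head=5 tape=11111[1]0BB   (p3,1)→(p2,0,+1)
state=p2 head=6 tape=111110[0]BB   (p2,0)→(p1,0,-1)
state=p1 head=5 tape=11111[0]0BB   (p1,0)→(p3,1,+1)
state=p3 head=6 tape=111111[0]BB   (p3,0)→(p2,B,-1)
state=p2 head=5 tape=11111[1]BBB   (p2,1)→(p3,1,+1)
state=p3 head=6 tape=111111[B]BB   (p3,B)→(p1,1,+1)
state=p1 head=7 tape=1111111[B]B   (p1,B)→(p3,0,-1)
state=p3 head=6 tape=111111[1]0B   (p3,1)→(p2,0,+1)
state=p2 head=7 tape=1111110[0]B   (p2,0)→(p1,0,-1)
state=p1 head=6 tape=111111[0]0B   (p1,0)→(p3,1,+1)
state=p3 head=7 tape=1111111[0]B   (p3,0)→(p2,B,-1)
state=p2 head=6 tape=111111[1]BB   (p2,1)→(p3,1,+1)
state=p3 head=7 tape=1111111[B]B   (p3,B)→(p1,1,+1)
state=p1 head=8 tape=11111111[B]   (p1,B)→(p3,0,-1)
state=p3 head=7 tape=1111111[1]0   (p3,1)→(p2,0,+1)
state=p2 head=8 tape=11111110[0]
After 36 steps: state p2, head at 8, tape 111111100.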